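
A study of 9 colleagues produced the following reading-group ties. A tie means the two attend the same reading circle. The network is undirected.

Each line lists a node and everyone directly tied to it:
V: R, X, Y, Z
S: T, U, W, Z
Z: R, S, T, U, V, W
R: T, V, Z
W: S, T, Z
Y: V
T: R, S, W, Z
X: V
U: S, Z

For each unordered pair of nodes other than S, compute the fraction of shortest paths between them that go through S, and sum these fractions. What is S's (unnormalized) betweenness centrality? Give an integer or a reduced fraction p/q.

1

Pairs whose geodesics pass through S — U–T: 1/2; U–W: 1/2.
All other pairs contribute 0.
Summing the contributions gives betweenness(S) = 1.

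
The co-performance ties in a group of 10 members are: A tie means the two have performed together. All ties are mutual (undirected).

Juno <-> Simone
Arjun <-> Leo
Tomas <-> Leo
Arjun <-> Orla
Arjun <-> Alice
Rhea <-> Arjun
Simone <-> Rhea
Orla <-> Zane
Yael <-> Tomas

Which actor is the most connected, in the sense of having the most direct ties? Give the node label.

Degrees — Alice:1, Arjun:4, Juno:1, Leo:2, Orla:2, Rhea:2, Simone:2, Tomas:2, Yael:1, Zane:1.
The maximum is 4, attained only by Arjun.

Arjun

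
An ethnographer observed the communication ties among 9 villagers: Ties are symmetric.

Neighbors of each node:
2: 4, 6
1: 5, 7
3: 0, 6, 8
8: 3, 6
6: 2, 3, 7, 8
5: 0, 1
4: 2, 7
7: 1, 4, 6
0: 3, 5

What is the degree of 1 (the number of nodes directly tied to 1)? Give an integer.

1 is directly tied to 5 and 7. That is 2 neighbors, so the degree of 1 is 2.

2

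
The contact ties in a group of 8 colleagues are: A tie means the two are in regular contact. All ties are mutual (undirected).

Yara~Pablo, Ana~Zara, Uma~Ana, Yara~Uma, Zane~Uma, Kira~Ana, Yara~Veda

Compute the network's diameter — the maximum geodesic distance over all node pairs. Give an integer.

Eccentricity of each node (its greatest distance to any other): Ana:3, Kira:4, Pablo:4, Uma:2, Veda:4, Yara:3, Zane:3, Zara:4.
The maximum eccentricity is 4, realized for instance by the pair Veda–Zara via Veda – Yara – Uma – Ana – Zara. So the diameter is 4.

4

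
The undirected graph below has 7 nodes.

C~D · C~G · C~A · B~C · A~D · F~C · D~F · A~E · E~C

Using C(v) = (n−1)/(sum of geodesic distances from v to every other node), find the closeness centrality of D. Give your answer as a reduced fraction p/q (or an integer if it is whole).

Distances from D: A:1, B:2, C:1, E:2, F:1, G:2. Sum = 9.
n = 7, so closeness = 6/9 = 2/3.

2/3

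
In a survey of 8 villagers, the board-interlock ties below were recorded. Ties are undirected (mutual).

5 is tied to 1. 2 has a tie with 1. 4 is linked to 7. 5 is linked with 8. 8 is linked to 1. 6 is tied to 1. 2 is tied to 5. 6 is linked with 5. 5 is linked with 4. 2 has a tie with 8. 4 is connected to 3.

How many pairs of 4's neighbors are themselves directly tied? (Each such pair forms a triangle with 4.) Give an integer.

0

4's neighbors are 3, 5, and 7, but none of them are tied to each other, so no triangle contains 4.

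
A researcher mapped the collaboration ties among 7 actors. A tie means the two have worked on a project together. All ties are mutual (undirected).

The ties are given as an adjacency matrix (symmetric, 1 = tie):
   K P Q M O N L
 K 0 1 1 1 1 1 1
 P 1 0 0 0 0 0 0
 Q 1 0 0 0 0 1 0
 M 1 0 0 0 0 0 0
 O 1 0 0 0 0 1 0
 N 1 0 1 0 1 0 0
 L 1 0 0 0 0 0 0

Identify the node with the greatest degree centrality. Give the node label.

Degrees — K:6, L:1, M:1, N:3, O:2, P:1, Q:2.
The maximum is 6, attained only by K.

K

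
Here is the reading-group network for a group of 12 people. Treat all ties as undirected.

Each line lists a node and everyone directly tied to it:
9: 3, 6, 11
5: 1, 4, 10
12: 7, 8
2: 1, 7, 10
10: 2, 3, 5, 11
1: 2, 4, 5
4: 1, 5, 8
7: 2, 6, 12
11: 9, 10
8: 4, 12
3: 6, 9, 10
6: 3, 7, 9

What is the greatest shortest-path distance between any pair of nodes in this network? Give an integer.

Eccentricity of each node (its greatest distance to any other): 1:4, 2:3, 3:4, 4:4, 5:3, 6:4, 7:3, 8:4, 9:4, 10:3, 11:4, 12:4.
The maximum eccentricity is 4, realized for instance by the pair 4–9 via 4 – 5 – 10 – 11 – 9. So the diameter is 4.

4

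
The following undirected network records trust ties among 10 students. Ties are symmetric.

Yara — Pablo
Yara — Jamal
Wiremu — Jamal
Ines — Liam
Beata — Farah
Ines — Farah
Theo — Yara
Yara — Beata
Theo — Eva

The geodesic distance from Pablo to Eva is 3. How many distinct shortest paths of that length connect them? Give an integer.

The shortest distance is 3, and the only length-3 path is Pablo–Yara–Theo–Eva. So there is exactly 1 shortest path.

1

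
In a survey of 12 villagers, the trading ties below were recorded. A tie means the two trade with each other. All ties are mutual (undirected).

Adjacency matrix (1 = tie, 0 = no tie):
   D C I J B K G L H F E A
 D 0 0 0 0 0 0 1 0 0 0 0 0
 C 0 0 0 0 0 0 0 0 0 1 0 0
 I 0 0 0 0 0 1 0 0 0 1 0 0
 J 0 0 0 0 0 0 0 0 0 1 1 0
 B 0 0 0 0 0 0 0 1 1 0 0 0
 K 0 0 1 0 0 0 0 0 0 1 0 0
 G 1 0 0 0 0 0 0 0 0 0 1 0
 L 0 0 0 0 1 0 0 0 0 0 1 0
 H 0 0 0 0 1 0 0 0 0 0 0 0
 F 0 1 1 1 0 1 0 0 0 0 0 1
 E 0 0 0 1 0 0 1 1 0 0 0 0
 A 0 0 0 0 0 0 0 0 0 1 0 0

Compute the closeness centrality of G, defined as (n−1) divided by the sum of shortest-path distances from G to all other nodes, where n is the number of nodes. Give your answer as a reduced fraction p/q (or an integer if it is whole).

Distances from G: A:4, B:3, C:4, D:1, E:1, F:3, H:4, I:4, J:2, K:4, L:2. Sum = 32.
n = 12, so closeness = 11/32.

11/32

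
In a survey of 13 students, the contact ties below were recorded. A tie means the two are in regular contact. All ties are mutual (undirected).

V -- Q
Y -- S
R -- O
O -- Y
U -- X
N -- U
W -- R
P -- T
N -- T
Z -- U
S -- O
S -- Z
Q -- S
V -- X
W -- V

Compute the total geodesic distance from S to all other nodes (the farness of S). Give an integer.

Distances from S: N:3, O:1, P:5, Q:1, R:2, T:4, U:2, V:2, W:3, X:3, Y:1, Z:1.
Sum = 3 + 1 + 5 + 1 + 2 + 4 + 2 + 2 + 3 + 3 + 1 + 1 = 28.

28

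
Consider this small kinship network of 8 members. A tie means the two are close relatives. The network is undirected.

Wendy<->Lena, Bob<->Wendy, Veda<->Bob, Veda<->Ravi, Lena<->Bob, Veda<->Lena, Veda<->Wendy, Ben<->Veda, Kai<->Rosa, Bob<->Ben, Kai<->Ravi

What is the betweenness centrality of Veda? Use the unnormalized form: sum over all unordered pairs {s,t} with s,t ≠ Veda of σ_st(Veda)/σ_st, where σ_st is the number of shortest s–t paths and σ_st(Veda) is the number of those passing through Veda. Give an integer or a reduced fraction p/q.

13

Pairs whose geodesics pass through Veda — Rosa–Lena: 1; Rosa–Wendy: 1; Rosa–Ben: 1; Rosa–Bob: 1; Kai–Lena: 1; Kai–Wendy: 1; Kai–Ben: 1; Kai–Bob: 1; Ravi–Lena: 1; Ravi–Wendy: 1; Ravi–Ben: 1; Ravi–Bob: 1; Lena–Ben: 1/2; Wendy–Ben: 1/2.
All other pairs contribute 0.
Summing the contributions gives betweenness(Veda) = 13.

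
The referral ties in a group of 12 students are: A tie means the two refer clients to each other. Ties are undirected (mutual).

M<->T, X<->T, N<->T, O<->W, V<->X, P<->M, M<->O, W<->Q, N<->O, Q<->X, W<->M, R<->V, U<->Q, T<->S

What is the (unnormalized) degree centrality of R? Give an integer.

R is directly tied to V. That is 1 neighbor, so the degree of R is 1.

1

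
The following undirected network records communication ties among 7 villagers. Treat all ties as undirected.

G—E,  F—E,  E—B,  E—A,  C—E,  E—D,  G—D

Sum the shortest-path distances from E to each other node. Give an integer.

6

Distances from E: A:1, B:1, C:1, D:1, F:1, G:1.
Sum = 1 + 1 + 1 + 1 + 1 + 1 = 6.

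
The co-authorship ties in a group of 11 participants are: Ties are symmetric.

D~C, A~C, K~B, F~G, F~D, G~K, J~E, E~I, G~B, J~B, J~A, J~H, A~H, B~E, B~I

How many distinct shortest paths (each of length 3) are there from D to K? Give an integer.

The shortest distance is 3, and the only length-3 path is D–F–G–K. So there is exactly 1 shortest path.

1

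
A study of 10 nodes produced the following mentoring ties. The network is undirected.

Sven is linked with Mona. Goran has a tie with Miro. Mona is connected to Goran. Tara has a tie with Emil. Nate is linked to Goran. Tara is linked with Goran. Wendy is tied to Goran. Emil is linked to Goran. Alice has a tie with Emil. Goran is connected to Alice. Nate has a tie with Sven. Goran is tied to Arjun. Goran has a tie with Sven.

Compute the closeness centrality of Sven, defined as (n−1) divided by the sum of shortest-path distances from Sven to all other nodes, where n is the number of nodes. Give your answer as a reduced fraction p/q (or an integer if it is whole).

Distances from Sven: Alice:2, Arjun:2, Emil:2, Goran:1, Miro:2, Mona:1, Nate:1, Tara:2, Wendy:2. Sum = 15.
n = 10, so closeness = 9/15 = 3/5.

3/5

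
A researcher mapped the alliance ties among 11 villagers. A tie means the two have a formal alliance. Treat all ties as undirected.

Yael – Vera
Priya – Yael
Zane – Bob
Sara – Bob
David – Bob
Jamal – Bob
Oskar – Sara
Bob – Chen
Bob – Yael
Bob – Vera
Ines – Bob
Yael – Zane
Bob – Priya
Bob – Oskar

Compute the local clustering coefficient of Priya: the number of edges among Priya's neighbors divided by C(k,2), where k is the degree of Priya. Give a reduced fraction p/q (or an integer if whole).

1

Priya's neighbors: Bob and Yael (k = 2).
Possible neighbor pairs: C(2,2) = 1. Edges among them: Bob–Yael → e = 1.
Clustering(Priya) = 1/1.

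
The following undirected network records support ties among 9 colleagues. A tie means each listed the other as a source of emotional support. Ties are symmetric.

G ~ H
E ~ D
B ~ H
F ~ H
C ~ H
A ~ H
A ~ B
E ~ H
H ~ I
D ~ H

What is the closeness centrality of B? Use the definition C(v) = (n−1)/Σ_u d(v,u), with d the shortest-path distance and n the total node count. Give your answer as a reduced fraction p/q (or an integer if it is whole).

4/7

Distances from B: A:1, C:2, D:2, E:2, F:2, G:2, H:1, I:2. Sum = 14.
n = 9, so closeness = 8/14 = 4/7.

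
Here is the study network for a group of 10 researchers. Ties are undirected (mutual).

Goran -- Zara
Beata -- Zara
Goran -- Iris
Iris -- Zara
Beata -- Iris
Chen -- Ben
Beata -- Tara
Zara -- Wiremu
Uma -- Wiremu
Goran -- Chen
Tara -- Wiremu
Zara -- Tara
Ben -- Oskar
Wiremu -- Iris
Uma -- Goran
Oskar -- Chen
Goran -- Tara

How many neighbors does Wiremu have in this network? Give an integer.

4

Wiremu is directly tied to Iris, Tara, Uma, and Zara. That is 4 neighbors, so the degree of Wiremu is 4.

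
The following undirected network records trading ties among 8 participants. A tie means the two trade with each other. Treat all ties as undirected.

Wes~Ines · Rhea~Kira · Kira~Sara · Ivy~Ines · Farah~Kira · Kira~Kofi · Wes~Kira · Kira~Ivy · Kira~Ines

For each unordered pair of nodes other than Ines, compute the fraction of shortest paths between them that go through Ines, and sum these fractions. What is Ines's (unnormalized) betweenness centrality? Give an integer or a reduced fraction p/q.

Pairs whose geodesics pass through Ines — Wes–Ivy: 1/2.
All other pairs contribute 0.
Summing the contributions gives betweenness(Ines) = 1/2.

1/2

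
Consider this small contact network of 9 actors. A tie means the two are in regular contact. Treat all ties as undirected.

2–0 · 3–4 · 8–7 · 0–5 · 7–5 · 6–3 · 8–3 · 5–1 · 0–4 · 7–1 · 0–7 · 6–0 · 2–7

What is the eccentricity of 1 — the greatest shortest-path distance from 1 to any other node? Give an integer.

Distances from 1: 0:2, 2:2, 3:3, 4:3, 5:1, 6:3, 7:1, 8:2.
The largest is 3 (to 4, 6, and 3), so the eccentricity of 1 is 3.

3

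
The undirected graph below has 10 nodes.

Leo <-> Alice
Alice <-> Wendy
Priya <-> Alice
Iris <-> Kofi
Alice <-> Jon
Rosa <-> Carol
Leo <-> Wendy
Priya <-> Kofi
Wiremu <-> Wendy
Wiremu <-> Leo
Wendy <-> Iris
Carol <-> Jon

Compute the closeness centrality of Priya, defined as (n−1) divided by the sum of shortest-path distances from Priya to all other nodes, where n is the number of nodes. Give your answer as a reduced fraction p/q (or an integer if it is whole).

Distances from Priya: Alice:1, Carol:3, Iris:2, Jon:2, Kofi:1, Leo:2, Rosa:4, Wendy:2, Wiremu:3. Sum = 20.
n = 10, so closeness = 9/20.

9/20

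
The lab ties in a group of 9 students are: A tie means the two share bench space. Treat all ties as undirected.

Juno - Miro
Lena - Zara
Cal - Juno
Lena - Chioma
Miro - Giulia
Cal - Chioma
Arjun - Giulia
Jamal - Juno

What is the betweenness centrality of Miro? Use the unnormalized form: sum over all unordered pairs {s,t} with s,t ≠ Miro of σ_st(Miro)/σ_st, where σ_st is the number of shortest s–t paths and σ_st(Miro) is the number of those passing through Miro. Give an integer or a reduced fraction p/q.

12

Pairs whose geodesics pass through Miro — Giulia–Juno: 1; Giulia–Lena: 1; Giulia–Chioma: 1; Giulia–Jamal: 1; Giulia–Cal: 1; Giulia–Zara: 1; Juno–Arjun: 1; Lena–Arjun: 1; Chioma–Arjun: 1; Jamal–Arjun: 1; Cal–Arjun: 1; Zara–Arjun: 1.
All other pairs contribute 0.
Summing the contributions gives betweenness(Miro) = 12.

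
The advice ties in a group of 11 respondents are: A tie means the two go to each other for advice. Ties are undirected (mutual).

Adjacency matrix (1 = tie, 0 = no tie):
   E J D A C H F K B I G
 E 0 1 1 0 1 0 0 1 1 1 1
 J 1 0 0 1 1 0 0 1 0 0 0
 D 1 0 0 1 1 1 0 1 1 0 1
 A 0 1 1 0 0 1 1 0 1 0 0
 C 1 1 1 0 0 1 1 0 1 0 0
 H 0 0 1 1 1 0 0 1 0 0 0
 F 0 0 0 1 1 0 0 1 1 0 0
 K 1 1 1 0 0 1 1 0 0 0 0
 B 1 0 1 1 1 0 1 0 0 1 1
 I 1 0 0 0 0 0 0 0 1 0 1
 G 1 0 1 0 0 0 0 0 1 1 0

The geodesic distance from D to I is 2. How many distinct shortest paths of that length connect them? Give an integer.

The shortest distance is 2. The length-2 paths are: D–E–I; D–B–I; D–G–I.
That gives 3 distinct shortest paths.

3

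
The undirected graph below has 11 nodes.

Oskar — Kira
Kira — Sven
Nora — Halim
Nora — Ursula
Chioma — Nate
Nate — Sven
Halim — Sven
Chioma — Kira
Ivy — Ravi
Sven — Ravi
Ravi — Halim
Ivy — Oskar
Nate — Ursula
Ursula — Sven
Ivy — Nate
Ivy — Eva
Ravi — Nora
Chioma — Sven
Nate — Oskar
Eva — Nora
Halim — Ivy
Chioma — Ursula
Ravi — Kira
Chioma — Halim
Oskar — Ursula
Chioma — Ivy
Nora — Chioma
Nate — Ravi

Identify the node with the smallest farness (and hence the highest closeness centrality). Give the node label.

Chioma

Farness (sum of distances to all others) for each node — Chioma:13, Eva:20, Halim:15, Ivy:14, Kira:17, Nate:14, Nora:15, Oskar:16, Ravi:14, Sven:15, Ursula:15.
The smallest farness is 13, for Chioma, so Chioma has the highest closeness.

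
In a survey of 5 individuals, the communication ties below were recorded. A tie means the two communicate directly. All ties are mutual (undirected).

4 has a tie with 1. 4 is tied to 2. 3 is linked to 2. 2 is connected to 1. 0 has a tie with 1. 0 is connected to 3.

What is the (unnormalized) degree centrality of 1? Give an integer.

3

1 is directly tied to 0, 2, and 4. That is 3 neighbors, so the degree of 1 is 3.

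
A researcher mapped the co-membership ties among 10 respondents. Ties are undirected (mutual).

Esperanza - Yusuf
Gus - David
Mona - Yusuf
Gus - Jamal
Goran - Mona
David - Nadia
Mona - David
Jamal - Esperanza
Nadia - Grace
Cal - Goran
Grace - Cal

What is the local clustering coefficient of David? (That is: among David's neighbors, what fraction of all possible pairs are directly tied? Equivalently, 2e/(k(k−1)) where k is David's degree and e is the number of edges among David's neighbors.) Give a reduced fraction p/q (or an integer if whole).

David's neighbors: Gus, Mona, and Nadia (k = 3).
Possible neighbor pairs: C(3,2) = 3. Edges among them: none → e = 0.
Clustering(David) = 0/3 = 0.

0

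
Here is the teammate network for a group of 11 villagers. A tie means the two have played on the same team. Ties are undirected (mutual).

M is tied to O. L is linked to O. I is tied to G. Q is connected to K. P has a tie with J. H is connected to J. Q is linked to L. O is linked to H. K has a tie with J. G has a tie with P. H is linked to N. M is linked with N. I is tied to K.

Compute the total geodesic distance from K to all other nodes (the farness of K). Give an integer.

Distances from K: G:2, H:2, I:1, J:1, L:2, M:4, N:3, O:3, P:2, Q:1.
Sum = 2 + 2 + 1 + 1 + 2 + 4 + 3 + 3 + 2 + 1 = 21.

21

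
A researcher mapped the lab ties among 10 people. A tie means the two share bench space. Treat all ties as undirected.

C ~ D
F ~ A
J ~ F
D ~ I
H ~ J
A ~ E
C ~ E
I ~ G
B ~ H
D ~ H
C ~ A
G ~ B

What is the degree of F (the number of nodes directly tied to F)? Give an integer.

F is directly tied to A and J. That is 2 neighbors, so the degree of F is 2.

2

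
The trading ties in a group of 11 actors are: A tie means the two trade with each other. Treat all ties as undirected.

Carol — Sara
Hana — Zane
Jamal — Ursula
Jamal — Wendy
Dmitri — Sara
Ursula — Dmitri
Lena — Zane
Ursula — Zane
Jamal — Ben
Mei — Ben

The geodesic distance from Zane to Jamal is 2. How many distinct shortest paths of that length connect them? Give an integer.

1

The shortest distance is 2, and the only length-2 path is Zane–Ursula–Jamal. So there is exactly 1 shortest path.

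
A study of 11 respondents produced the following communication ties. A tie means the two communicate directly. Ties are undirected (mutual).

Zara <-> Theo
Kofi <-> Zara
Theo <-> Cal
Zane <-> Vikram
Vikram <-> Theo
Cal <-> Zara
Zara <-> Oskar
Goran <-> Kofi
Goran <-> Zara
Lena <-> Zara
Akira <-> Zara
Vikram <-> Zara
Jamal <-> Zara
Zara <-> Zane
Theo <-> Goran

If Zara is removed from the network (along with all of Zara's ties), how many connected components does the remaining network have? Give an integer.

Without Zara, the remaining ties split the others into: {Oskar}; {Cal, Goran, Kofi, Theo, Vikram, Zane}; {Jamal}; {Akira}; {Lena}.
That's 5 separate components.

5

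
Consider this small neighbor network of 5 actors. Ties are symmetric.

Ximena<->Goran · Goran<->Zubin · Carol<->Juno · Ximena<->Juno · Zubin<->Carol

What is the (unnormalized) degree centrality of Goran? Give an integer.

Goran is directly tied to Ximena and Zubin. That is 2 neighbors, so the degree of Goran is 2.

2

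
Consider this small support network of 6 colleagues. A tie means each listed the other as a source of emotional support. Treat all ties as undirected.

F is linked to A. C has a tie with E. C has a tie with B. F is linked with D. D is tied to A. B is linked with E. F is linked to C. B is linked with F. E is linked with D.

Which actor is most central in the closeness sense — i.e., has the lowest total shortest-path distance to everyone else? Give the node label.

F

Farness (sum of distances to all others) for each node — A:8, B:7, C:7, D:7, E:7, F:6.
The smallest farness is 6, for F, so F has the highest closeness.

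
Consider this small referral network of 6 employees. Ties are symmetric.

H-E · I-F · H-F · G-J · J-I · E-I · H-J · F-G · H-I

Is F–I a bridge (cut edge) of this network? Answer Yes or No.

No

Even without that edge, F still reaches I via F – H – I, so the network stays connected. Not a bridge.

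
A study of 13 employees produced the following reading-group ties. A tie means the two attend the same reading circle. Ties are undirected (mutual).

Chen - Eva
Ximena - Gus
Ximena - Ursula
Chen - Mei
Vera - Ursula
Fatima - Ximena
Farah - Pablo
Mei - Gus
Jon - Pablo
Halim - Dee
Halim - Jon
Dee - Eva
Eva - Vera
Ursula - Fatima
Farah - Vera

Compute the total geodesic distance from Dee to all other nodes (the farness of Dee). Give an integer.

32

Distances from Dee: Chen:2, Eva:1, Farah:3, Fatima:4, Gus:4, Halim:1, Jon:2, Mei:3, Pablo:3, Ursula:3, Vera:2, Ximena:4.
Sum = 2 + 1 + 3 + 4 + 4 + 1 + 2 + 3 + 3 + 3 + 2 + 4 = 32.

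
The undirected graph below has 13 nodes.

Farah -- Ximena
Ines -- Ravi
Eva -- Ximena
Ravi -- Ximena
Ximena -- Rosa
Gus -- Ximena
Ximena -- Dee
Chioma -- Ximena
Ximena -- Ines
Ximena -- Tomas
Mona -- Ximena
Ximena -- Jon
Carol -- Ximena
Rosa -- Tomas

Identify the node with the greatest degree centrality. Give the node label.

Ximena

Degrees — Carol:1, Chioma:1, Dee:1, Eva:1, Farah:1, Gus:1, Ines:2, Jon:1, Mona:1, Ravi:2, Rosa:2, Tomas:2, Ximena:12.
The maximum is 12, attained only by Ximena.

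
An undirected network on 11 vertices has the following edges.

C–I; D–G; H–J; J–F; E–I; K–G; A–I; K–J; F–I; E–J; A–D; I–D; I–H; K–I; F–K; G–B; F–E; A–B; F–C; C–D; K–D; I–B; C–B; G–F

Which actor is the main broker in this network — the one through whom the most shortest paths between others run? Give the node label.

Unnormalized betweenness of each node: A:1/4, B:19/12, C:41/42, D:157/60, E:83/140, F:1147/210, G:34/21, H:83/140, I:1041/70, J:13/6, K:1373/420.
I has the largest value, 1041/70, making it the main broker — the node through which the most shortest paths run.

I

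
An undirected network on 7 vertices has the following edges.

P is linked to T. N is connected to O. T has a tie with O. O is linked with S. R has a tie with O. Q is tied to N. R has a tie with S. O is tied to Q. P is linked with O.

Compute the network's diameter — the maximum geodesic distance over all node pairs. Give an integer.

2

Eccentricity of each node (its greatest distance to any other): N:2, O:1, P:2, Q:2, R:2, S:2, T:2.
The maximum eccentricity is 2, realized for instance by the pair P–N via P – O – N. So the diameter is 2.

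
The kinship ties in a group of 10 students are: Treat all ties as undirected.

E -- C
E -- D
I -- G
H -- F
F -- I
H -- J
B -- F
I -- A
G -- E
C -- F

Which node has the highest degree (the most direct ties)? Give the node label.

F

Degrees — A:1, B:1, C:2, D:1, E:3, F:4, G:2, H:2, I:3, J:1.
The maximum is 4, attained only by F.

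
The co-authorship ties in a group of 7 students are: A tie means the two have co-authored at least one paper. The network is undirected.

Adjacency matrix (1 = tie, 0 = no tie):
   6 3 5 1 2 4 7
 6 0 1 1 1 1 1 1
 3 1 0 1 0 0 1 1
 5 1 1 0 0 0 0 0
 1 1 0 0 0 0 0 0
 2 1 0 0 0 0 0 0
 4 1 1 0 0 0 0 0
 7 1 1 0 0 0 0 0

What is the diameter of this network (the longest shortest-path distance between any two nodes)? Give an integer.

2

Eccentricity of each node (its greatest distance to any other): 1:2, 2:2, 3:2, 4:2, 5:2, 6:1, 7:2.
The maximum eccentricity is 2, realized for instance by the pair 3–1 via 3 – 6 – 1. So the diameter is 2.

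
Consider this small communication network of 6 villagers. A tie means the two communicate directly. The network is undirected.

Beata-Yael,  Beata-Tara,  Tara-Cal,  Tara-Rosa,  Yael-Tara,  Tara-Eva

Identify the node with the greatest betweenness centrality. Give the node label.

Unnormalized betweenness of each node: Beata:0, Cal:0, Eva:0, Rosa:0, Tara:9, Yael:0.
Tara has the largest value, 9, making it the main broker — the node through which the most shortest paths run.

Tara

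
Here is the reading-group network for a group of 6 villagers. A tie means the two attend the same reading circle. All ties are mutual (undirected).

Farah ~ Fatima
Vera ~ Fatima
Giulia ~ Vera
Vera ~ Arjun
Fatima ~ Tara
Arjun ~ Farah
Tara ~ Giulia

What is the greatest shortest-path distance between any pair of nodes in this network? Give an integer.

3

Eccentricity of each node (its greatest distance to any other): Arjun:3, Farah:3, Fatima:2, Giulia:3, Tara:3, Vera:2.
The maximum eccentricity is 3, realized for instance by the pair Farah–Giulia via Farah – Fatima – Tara – Giulia. So the diameter is 3.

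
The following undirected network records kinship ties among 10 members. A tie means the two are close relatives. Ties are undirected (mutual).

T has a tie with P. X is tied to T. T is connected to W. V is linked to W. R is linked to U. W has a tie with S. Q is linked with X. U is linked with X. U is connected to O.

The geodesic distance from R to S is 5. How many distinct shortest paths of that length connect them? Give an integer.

The shortest distance is 5, and the only length-5 path is R–U–X–T–W–S. So there is exactly 1 shortest path.

1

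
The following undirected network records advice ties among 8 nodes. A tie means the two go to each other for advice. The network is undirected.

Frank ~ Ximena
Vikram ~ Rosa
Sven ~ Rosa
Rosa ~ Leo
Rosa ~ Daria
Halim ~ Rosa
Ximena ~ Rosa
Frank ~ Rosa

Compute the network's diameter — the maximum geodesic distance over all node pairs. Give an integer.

2

Eccentricity of each node (its greatest distance to any other): Daria:2, Frank:2, Halim:2, Leo:2, Rosa:1, Sven:2, Vikram:2, Ximena:2.
The maximum eccentricity is 2, realized for instance by the pair Daria–Vikram via Daria – Rosa – Vikram. So the diameter is 2.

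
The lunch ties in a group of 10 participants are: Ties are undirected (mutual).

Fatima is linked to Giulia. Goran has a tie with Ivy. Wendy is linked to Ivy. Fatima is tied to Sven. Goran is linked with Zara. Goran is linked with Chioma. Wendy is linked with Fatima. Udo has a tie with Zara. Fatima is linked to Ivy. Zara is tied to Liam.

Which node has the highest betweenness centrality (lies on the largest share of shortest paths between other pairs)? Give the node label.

Goran

Unnormalized betweenness of each node: Chioma:0, Fatima:15, Giulia:0, Goran:23, Ivy:20, Liam:0, Sven:0, Udo:0, Wendy:0, Zara:15.
Goran has the largest value, 23, making it the main broker — the node through which the most shortest paths run.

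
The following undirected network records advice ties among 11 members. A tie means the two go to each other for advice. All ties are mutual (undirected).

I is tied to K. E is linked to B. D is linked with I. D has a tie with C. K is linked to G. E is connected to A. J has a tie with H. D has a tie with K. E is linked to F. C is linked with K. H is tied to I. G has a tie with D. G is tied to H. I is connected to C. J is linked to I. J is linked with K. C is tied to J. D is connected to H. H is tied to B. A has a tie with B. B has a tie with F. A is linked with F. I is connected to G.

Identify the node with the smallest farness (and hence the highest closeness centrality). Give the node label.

Farness (sum of distances to all others) for each node — A:25, B:18, C:23, D:18, E:25, F:25, G:19, H:15, I:17, J:19, K:22.
The smallest farness is 15, for H, so H has the highest closeness.

H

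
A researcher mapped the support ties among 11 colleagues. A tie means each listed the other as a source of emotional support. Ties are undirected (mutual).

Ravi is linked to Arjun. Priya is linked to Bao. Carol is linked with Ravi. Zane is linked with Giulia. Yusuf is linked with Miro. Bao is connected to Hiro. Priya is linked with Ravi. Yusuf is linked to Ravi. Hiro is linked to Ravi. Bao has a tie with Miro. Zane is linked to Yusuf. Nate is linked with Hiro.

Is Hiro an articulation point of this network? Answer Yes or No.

Yes

Removing Hiro leaves {Arjun, Bao, Carol, Giulia, Miro, Priya, Ravi, Yusuf, and Zane} with no path to {Nate}, so the network splits into 2 components. Hiro is a cut vertex.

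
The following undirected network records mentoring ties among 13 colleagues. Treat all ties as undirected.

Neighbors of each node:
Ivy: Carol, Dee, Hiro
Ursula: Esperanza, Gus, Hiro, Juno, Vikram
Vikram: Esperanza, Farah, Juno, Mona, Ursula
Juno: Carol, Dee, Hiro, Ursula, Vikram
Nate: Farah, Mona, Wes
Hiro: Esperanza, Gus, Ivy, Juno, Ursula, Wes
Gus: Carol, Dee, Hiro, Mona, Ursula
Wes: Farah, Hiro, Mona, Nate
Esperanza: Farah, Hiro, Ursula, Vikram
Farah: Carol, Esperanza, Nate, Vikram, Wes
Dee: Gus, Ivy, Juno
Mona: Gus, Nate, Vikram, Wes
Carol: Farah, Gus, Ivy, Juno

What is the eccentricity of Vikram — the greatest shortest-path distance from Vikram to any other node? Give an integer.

3

Distances from Vikram: Carol:2, Dee:2, Esperanza:1, Farah:1, Gus:2, Hiro:2, Ivy:3, Juno:1, Mona:1, Nate:2, Ursula:1, Wes:2.
The largest is 3 (to Ivy), so the eccentricity of Vikram is 3.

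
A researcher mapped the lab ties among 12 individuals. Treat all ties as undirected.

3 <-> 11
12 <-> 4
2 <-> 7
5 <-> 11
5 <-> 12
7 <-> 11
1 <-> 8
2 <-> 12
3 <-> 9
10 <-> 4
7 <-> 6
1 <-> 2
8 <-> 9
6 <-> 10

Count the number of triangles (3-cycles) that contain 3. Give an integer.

3's neighbors are 9 and 11, but none of them are tied to each other, so no triangle contains 3.

0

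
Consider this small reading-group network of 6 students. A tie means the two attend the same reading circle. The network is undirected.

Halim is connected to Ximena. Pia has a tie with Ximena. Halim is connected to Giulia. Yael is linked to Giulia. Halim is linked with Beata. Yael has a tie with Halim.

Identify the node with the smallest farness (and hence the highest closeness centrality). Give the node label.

Farness (sum of distances to all others) for each node — Beata:10, Giulia:9, Halim:6, Pia:12, Ximena:8, Yael:9.
The smallest farness is 6, for Halim, so Halim has the highest closeness.

Halim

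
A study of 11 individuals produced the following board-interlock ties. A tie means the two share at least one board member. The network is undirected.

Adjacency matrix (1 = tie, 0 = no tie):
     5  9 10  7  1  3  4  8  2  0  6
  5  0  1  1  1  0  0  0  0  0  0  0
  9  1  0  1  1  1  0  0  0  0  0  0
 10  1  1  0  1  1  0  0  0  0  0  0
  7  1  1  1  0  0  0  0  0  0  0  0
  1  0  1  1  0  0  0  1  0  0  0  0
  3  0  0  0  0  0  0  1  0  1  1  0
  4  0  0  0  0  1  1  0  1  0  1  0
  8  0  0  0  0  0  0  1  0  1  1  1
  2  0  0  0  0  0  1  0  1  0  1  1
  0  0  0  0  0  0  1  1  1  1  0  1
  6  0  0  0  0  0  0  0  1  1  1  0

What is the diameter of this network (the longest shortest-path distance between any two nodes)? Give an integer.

Eccentricity of each node (its greatest distance to any other): 0:4, 1:3, 2:5, 3:4, 4:3, 5:5, 6:5, 7:5, 8:4, 9:4, 10:4.
The maximum eccentricity is 5, realized for instance by the pair 5–2 via 5 – 9 – 1 – 4 – 0 – 2. So the diameter is 5.

5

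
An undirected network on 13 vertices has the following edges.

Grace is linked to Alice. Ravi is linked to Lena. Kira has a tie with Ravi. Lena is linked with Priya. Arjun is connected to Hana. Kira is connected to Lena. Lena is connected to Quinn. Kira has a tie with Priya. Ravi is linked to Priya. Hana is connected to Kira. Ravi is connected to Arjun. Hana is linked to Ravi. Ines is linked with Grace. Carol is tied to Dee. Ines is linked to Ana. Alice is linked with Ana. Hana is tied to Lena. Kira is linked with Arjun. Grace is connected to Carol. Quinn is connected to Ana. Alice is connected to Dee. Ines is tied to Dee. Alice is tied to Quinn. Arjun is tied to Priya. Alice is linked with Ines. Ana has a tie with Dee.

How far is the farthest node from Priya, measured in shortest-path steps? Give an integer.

Distances from Priya: Alice:3, Ana:3, Arjun:1, Carol:5, Dee:4, Grace:4, Hana:2, Ines:4, Kira:1, Lena:1, Quinn:2, Ravi:1.
The largest is 5 (to Carol), so the eccentricity of Priya is 5.

5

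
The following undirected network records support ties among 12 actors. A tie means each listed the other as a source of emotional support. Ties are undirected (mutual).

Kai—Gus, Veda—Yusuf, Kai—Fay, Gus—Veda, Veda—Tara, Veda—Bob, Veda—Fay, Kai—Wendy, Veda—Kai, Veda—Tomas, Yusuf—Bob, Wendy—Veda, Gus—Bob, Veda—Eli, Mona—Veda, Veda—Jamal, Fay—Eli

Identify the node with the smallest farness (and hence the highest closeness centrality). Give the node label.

Farness (sum of distances to all others) for each node — Bob:19, Eli:20, Fay:19, Gus:19, Jamal:21, Kai:18, Mona:21, Tara:21, Tomas:21, Veda:11, Wendy:20, Yusuf:20.
The smallest farness is 11, for Veda, so Veda has the highest closeness.

Veda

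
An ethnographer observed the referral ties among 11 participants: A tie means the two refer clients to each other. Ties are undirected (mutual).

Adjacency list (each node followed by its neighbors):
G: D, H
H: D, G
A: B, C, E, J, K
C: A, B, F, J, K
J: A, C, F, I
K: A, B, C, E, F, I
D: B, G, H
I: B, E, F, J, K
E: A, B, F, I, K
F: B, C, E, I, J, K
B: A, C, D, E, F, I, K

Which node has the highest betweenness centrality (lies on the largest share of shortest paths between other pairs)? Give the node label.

B

Unnormalized betweenness of each node: A:11/6, B:439/20, C:29/20, D:16, E:9/20, F:25/12, G:0, H:0, I:19/12, J:7/10, K:19/20.
B has the largest value, 439/20, making it the main broker — the node through which the most shortest paths run.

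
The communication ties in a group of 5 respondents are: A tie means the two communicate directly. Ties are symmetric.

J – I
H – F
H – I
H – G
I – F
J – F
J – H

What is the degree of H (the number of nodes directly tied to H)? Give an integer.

4

H is directly tied to F, G, I, and J. That is 4 neighbors, so the degree of H is 4.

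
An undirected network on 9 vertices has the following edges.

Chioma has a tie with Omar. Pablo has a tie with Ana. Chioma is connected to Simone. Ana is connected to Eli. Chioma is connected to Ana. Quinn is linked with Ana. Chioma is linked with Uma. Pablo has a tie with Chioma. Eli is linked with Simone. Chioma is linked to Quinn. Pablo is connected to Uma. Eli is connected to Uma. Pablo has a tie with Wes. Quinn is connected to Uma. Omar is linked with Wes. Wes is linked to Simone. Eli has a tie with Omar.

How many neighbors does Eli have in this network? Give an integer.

Eli is directly tied to Ana, Omar, Simone, and Uma. That is 4 neighbors, so the degree of Eli is 4.

4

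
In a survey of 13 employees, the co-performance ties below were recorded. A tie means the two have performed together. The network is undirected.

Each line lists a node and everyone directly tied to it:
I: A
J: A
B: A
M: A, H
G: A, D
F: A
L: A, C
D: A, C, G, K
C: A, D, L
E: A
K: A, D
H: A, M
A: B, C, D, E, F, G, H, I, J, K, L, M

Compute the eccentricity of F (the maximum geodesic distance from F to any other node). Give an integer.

2

Distances from F: A:1, B:2, C:2, D:2, E:2, G:2, H:2, I:2, J:2, K:2, L:2, M:2.
The largest is 2 (to K, G, C, L, I, D, E, B, J, M, and H), so the eccentricity of F is 2.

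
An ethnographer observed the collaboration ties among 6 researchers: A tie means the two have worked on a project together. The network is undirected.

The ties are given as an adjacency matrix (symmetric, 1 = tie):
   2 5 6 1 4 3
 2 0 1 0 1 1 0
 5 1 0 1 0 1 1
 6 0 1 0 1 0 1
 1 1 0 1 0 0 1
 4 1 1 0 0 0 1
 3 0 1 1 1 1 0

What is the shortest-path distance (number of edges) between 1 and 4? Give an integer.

One shortest route is 1 – 2 – 4, which uses 2 edges, and 1 and 4 are not directly tied, so nothing shorter exists. So d(1,4) = 2.

2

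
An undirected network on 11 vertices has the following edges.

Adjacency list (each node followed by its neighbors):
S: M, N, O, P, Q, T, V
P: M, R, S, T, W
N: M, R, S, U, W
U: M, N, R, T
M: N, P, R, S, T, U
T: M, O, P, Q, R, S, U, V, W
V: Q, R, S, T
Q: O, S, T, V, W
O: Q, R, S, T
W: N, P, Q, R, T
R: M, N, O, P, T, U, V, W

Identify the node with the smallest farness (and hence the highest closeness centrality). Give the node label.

Farness (sum of distances to all others) for each node — M:14, N:15, O:16, P:15, Q:15, R:12, S:13, T:11, U:16, V:16, W:15.
The smallest farness is 11, for T, so T has the highest closeness.

T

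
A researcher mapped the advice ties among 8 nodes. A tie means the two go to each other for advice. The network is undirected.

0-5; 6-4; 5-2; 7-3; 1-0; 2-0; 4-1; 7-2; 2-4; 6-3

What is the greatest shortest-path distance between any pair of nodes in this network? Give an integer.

Eccentricity of each node (its greatest distance to any other): 0:3, 1:3, 2:2, 3:3, 4:2, 5:3, 6:3, 7:3.
The maximum eccentricity is 3, realized for instance by the pair 0–3 via 0 – 2 – 7 – 3. So the diameter is 3.

3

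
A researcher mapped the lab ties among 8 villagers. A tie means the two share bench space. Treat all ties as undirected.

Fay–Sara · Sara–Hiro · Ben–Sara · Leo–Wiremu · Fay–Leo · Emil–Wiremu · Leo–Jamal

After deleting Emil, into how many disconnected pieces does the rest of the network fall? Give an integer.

Emil's neighbors (Wiremu) remain reachable from one another through other ties, so the rest of the network stays in one piece.

1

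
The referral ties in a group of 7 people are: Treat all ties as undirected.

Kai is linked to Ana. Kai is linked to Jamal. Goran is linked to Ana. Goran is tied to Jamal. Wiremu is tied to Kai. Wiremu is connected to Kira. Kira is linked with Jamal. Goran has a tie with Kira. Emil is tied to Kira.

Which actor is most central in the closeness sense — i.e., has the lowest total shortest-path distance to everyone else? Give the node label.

Farness (sum of distances to all others) for each node — Ana:11, Emil:13, Goran:9, Jamal:9, Kai:10, Kira:8, Wiremu:10.
The smallest farness is 8, for Kira, so Kira has the highest closeness.

Kira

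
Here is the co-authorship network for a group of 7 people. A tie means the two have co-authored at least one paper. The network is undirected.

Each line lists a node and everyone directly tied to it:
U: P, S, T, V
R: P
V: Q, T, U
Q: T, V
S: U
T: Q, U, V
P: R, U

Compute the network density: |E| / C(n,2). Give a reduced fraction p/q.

There are 8 edges and 7 nodes, so the maximum possible is C(7,2) = 21.
Density = 8/21.

8/21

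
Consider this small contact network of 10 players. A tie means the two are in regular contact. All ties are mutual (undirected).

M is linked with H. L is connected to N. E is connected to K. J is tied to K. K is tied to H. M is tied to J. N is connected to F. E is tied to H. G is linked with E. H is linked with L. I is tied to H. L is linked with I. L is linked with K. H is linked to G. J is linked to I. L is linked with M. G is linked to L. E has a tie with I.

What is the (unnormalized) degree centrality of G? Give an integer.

G is directly tied to E, H, and L. That is 3 neighbors, so the degree of G is 3.

3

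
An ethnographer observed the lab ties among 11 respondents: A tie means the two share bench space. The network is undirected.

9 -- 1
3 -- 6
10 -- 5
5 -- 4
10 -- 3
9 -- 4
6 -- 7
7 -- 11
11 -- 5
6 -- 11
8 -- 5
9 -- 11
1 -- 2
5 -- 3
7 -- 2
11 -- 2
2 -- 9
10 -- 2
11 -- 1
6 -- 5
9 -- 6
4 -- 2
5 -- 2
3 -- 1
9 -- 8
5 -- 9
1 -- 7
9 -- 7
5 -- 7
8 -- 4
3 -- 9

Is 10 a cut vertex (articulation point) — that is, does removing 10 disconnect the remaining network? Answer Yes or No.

No

Even without 10, every remaining node can still reach every other (the residual graph is connected), so 10 is not a cut vertex.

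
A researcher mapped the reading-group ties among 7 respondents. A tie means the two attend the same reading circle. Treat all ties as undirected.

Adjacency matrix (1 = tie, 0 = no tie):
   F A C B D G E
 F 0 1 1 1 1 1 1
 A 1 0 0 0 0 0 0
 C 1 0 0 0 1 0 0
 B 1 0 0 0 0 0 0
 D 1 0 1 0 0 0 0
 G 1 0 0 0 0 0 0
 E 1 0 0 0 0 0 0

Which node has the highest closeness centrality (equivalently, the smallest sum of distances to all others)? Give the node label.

Farness (sum of distances to all others) for each node — A:11, B:11, C:10, D:10, E:11, F:6, G:11.
The smallest farness is 6, for F, so F has the highest closeness.

F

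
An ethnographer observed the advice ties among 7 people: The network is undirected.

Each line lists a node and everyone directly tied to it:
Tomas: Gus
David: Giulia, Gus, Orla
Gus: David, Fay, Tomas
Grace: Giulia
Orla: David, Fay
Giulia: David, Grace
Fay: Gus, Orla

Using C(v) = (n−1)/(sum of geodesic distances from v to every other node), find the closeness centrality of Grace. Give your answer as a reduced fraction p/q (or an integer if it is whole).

6/17

Distances from Grace: David:2, Fay:4, Giulia:1, Gus:3, Orla:3, Tomas:4. Sum = 17.
n = 7, so closeness = 6/17.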